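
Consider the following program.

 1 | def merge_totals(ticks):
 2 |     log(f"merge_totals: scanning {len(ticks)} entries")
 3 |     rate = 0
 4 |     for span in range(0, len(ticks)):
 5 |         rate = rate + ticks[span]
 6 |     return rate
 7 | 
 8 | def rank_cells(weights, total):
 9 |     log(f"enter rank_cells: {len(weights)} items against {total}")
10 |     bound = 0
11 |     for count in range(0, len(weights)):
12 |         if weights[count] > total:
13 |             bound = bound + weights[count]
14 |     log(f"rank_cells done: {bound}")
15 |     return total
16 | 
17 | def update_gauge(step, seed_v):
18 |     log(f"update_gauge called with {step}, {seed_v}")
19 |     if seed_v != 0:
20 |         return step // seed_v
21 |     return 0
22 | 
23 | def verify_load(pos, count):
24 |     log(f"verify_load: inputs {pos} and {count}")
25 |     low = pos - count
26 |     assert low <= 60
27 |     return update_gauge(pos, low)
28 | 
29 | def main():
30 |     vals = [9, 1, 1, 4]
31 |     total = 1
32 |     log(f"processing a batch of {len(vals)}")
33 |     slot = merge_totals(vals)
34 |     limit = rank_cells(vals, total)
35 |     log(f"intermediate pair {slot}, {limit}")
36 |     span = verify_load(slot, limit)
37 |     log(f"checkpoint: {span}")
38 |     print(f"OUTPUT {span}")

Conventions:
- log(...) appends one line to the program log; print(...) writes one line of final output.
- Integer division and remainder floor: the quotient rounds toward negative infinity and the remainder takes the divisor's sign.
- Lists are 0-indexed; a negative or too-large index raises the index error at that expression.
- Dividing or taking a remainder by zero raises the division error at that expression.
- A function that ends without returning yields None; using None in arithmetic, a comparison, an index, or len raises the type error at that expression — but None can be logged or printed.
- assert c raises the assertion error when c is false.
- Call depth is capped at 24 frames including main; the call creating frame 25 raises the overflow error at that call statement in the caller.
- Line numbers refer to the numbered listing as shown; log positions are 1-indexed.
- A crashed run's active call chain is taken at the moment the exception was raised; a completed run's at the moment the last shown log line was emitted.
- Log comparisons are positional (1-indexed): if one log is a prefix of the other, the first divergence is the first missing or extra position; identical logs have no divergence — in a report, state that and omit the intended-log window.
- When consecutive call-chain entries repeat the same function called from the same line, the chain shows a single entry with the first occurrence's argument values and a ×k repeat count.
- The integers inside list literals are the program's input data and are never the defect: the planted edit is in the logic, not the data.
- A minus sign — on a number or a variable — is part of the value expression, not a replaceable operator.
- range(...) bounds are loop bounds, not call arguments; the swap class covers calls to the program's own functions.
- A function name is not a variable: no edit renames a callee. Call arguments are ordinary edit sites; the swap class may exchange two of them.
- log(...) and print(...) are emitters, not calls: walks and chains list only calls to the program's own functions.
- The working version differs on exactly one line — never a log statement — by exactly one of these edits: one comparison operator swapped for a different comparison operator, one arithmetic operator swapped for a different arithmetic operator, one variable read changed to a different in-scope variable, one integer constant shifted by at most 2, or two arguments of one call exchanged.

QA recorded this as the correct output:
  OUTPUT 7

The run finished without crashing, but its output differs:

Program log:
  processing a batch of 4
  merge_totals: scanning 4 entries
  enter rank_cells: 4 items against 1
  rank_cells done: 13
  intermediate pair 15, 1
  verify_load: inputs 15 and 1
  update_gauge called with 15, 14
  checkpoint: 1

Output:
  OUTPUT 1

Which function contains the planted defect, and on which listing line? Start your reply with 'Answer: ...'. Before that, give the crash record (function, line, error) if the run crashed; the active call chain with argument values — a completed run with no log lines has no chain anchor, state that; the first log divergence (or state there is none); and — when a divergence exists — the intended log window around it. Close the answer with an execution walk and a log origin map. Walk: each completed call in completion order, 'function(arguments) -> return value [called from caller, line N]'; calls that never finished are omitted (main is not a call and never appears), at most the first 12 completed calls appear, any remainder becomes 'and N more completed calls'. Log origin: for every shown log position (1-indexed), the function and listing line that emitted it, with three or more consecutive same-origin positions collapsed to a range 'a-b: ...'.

Answer: the defect is in rank_cells at line 15.
Key observation: The log first diverges at position 5: the faulty run prints 'intermediate pair 15, 1' where the working version prints 'intermediate pair 15, 13'.
Call chain: main.
First divergence: at position 5 the run shows 'intermediate pair 15, 1' where the working version logs 'intermediate pair 15, 13'.
Intended log window:
  3: enter rank_cells: 4 items against 1
  4: rank_cells done: 13
  5: intermediate pair 15, 13
  6: verify_load: inputs 15 and 13
Execution walk:
  merge_totals([9, 1, 1, 4]) -> 15  [called from main, line 33]
  rank_cells([9, 1, 1, 4], 1) -> 1  [called from main, line 34]
  update_gauge(15, 14) -> 1  [called from verify_load, line 27]
  verify_load(15, 1) -> 1  [called from main, line 36]
Origin of each log line:
  1: logged in main at line 32
  2: logged in merge_totals at line 2
  3: logged in rank_cells at line 9
  4: logged in rank_cells at line 14
  5: logged in main at line 35
  6: logged in verify_load at line 24
  7: logged in update_gauge at line 18
  8: logged in main at line 37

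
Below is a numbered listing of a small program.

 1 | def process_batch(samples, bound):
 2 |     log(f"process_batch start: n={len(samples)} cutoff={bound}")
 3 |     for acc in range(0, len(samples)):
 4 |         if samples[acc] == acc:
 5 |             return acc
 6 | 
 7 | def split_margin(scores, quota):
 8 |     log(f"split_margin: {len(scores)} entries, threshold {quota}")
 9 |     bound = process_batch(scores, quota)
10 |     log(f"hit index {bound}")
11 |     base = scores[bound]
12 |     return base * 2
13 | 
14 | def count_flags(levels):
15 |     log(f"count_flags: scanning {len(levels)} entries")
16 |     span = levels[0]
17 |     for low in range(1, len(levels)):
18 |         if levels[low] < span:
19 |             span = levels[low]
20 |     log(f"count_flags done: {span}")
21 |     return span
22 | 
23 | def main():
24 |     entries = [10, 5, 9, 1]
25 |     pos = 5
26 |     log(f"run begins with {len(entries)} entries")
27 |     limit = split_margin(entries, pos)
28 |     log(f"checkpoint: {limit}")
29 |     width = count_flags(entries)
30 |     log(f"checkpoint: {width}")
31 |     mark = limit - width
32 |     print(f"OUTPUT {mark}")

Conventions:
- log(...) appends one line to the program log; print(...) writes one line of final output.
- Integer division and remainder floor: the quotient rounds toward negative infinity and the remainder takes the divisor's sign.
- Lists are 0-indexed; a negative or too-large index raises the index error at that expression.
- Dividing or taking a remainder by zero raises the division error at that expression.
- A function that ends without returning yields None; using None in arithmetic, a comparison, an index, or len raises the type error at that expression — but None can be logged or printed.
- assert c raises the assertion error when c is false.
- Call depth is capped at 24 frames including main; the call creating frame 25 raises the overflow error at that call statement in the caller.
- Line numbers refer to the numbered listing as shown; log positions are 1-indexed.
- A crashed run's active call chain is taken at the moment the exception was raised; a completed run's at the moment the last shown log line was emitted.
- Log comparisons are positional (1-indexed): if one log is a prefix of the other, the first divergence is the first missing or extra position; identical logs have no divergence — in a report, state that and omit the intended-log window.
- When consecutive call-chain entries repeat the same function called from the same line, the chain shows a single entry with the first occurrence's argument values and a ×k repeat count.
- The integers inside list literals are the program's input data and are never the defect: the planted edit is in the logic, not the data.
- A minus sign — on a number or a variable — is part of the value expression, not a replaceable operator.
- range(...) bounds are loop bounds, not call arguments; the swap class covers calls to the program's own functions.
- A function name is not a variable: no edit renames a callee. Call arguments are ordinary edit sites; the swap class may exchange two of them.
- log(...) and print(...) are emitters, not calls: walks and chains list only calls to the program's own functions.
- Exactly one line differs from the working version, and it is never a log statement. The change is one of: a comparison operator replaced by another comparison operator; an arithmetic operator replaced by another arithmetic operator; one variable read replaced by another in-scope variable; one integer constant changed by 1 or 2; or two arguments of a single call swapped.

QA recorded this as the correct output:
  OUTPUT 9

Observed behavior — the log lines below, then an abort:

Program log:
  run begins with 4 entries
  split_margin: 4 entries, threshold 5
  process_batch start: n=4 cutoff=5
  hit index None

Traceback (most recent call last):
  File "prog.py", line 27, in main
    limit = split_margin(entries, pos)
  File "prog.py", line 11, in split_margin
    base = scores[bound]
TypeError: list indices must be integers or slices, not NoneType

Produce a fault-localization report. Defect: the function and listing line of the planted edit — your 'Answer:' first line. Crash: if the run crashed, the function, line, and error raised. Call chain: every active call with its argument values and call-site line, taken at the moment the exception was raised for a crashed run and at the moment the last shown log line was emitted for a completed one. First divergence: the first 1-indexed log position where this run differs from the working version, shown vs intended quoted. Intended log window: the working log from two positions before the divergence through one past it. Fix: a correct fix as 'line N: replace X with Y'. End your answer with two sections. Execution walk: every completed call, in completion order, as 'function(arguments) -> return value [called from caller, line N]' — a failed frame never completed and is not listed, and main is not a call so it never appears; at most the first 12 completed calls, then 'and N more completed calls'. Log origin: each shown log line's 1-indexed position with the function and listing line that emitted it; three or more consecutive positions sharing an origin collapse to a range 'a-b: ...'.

Answer: the defect is in process_batch at line 4.
The tell: Log line 4 is where behavior first shows: 'hit index None' appears instead of 'hit index 1'.
Crash: split_margin, line 11, TypeError.
Call chain: main -> split_margin([10, 5, 9, 1], 5) (called at line 27).
First divergence: at position 4 the run shows 'hit index None' where the working version logs 'hit index 1'.
Intended log window:
  2: split_margin: 4 entries, threshold 5
  3: process_batch start: n=4 cutoff=5
  4: hit index 1
  5: checkpoint: 10
Execution walk:
  process_batch([10, 5, 9, 1], 5) -> None  [called from split_margin, line 9]
Log origin:
  1 — main, line 26
  2 — split_margin, line 8
  3 — process_batch, line 2
  4 — split_margin, line 10
A correct fix: line 4: replace `samples[acc] == acc` with `samples[acc] == bound`.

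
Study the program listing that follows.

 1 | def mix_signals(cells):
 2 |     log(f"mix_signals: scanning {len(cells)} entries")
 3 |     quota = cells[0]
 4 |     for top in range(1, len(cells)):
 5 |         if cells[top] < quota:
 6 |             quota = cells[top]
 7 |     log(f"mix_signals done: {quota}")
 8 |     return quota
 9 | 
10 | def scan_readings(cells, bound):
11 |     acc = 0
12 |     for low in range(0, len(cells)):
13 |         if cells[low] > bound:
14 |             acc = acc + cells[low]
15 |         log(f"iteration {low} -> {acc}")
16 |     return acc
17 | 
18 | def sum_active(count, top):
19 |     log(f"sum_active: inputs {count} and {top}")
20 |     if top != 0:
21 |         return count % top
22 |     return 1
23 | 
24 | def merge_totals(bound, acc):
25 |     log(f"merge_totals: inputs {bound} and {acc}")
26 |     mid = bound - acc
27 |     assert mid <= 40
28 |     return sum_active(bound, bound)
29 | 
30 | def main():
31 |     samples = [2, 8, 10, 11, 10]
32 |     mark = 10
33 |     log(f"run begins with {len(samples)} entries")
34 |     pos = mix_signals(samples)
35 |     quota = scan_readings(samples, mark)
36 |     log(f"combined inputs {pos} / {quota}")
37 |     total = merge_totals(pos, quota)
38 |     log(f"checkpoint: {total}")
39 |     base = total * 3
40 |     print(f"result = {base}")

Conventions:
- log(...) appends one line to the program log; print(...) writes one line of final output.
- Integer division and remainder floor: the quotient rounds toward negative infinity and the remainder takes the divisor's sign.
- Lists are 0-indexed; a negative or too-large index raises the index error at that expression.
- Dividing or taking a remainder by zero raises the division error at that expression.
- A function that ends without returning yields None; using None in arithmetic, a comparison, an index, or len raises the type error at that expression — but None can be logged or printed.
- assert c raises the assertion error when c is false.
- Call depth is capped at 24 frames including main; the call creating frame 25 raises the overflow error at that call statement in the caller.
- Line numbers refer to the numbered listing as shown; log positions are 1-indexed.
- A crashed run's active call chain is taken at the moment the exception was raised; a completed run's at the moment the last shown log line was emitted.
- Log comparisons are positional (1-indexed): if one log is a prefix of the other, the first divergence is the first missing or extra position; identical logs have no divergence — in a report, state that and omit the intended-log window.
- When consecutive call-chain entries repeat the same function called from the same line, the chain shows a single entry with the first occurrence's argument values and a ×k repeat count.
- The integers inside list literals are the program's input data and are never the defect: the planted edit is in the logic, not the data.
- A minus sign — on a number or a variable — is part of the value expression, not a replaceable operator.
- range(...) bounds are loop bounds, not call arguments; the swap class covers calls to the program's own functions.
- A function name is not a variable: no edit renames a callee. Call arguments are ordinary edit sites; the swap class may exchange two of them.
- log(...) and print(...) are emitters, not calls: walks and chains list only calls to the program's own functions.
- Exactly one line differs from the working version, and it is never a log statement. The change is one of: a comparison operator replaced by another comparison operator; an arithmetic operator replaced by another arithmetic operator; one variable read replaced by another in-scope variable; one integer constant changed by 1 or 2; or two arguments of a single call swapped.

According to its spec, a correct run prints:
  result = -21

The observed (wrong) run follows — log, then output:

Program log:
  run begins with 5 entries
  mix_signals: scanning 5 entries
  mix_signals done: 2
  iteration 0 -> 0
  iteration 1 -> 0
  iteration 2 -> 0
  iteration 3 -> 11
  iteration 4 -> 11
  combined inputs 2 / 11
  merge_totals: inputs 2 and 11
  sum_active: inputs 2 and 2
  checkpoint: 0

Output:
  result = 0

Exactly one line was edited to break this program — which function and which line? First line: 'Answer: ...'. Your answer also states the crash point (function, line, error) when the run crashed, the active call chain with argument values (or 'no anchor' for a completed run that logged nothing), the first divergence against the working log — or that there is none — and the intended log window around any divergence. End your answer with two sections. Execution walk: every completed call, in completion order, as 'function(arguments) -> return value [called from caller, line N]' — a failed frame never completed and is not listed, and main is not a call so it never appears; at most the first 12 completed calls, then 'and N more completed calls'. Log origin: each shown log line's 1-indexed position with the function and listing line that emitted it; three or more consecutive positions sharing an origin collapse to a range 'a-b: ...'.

Answer: the defect is in merge_totals at line 28.
Key fact: Position 11 is the first bad log line: 'sum_active: inputs 2 and 2' should read 'sum_active: inputs 2 and -9'.
Call chain: main.
First divergence: position 11 — the shown line 'sum_active: inputs 2 and 2' should read 'sum_active: inputs 2 and -9'.
Intended log window:
  9: combined inputs 2 / 11
  10: merge_totals: inputs 2 and 11
  11: sum_active: inputs 2 and -9
  12: checkpoint: -7
Execution walk:
  mix_signals([2, 8, 10, 11, 10]) -> 2  [called from main, line 34]
  scan_readings([2, 8, 10, 11, 10], 10) -> 11  [called from main, line 35]
  sum_active(2, 2) -> 0  [called from merge_totals, line 28]
  merge_totals(2, 11) -> 0  [called from main, line 37]
Log origin:
  1 — main, line 33
  2 — mix_signals, line 2
  3 — mix_signals, line 7
  4-8 — scan_readings, line 15
  9 — main, line 36
  10 — merge_totals, line 25
  11 — sum_active, line 19
  12 — main, line 38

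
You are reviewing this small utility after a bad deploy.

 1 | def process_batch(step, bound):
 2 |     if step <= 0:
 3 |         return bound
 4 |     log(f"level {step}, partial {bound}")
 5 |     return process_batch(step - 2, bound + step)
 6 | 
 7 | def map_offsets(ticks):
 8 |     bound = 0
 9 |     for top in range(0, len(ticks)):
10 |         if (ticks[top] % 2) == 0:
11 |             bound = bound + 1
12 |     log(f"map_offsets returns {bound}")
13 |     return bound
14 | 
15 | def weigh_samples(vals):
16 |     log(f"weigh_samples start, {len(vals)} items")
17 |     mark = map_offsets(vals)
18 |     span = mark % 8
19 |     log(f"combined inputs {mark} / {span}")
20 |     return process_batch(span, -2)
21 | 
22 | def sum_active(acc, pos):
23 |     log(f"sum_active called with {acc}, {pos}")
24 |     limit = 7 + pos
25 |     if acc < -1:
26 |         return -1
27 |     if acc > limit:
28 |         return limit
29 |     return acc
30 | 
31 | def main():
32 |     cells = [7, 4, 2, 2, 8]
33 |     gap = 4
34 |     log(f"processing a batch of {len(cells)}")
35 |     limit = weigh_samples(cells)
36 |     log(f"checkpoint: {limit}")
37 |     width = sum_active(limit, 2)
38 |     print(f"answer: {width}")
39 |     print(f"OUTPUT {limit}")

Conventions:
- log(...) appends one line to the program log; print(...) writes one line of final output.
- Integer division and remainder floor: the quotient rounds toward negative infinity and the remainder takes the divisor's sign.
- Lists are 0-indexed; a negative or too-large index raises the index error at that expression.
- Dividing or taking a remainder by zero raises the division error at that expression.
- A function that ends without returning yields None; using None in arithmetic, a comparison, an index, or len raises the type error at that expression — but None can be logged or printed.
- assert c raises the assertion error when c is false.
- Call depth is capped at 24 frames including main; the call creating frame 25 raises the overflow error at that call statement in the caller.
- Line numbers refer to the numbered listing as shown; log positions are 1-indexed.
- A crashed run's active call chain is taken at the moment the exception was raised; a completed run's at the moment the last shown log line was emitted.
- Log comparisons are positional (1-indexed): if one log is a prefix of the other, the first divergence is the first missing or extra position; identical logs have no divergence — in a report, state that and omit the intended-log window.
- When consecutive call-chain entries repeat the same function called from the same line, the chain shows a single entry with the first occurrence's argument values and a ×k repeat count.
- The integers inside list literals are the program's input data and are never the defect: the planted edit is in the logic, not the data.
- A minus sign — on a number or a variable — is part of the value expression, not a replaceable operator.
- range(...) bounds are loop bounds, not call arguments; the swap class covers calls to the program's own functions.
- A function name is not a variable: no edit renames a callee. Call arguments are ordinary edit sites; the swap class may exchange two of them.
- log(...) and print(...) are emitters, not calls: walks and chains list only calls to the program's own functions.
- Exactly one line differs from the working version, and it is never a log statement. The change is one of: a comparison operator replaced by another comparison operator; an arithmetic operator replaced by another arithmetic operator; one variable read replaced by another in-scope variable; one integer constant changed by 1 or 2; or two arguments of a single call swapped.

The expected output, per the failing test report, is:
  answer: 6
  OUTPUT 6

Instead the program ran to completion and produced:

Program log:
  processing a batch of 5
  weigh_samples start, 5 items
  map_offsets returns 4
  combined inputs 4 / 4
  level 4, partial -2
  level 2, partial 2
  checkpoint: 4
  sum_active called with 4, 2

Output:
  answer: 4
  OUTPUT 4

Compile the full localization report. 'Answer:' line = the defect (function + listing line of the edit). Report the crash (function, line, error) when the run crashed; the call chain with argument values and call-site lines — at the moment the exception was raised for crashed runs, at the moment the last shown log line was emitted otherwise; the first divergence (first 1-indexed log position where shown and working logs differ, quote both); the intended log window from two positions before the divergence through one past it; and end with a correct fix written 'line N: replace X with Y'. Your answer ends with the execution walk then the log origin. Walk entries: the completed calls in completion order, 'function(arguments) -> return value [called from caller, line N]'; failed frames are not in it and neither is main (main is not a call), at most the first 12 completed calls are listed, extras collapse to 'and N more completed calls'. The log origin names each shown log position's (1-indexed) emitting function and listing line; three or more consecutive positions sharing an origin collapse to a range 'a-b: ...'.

Answer: the defect is in weigh_samples at line 20.
Key fact: The earliest visible damage is log position 5 — 'level 4, partial -2' rather than the intended 'level 4, partial 0'.
Call chain: main -> sum_active(4, 2) (called at line 37).
First divergence: position 5 — the shown line 'level 4, partial -2' should read 'level 4, partial 0'.
Intended log window:
  3: map_offsets returns 4
  4: combined inputs 4 / 4
  5: level 4, partial 0
  6: level 2, partial 4
Execution walk:
  map_offsets([7, 4, 2, 2, 8]) -> 4  [called from weigh_samples, line 17]
  process_batch(0, 4) -> 4  [called from process_batch, line 5]
  process_batch(2, 2) -> 4  [called from process_batch, line 5]
  process_batch(4, -2) -> 4  [called from weigh_samples, line 20]
  weigh_samples([7, 4, 2, 2, 8]) -> 4  [called from main, line 35]
  sum_active(4, 2) -> 4  [called from main, line 37]
Log origins:
  1: logged in main at line 34
  2: logged in weigh_samples at line 16
  3: logged in map_offsets at line 12
  4: logged in weigh_samples at line 19
  5: logged in process_batch at line 4
  6: logged in process_batch at line 4
  7: logged in main at line 36
  8: logged in sum_active at line 23
A correct fix: line 20: replace `-2` with `0`.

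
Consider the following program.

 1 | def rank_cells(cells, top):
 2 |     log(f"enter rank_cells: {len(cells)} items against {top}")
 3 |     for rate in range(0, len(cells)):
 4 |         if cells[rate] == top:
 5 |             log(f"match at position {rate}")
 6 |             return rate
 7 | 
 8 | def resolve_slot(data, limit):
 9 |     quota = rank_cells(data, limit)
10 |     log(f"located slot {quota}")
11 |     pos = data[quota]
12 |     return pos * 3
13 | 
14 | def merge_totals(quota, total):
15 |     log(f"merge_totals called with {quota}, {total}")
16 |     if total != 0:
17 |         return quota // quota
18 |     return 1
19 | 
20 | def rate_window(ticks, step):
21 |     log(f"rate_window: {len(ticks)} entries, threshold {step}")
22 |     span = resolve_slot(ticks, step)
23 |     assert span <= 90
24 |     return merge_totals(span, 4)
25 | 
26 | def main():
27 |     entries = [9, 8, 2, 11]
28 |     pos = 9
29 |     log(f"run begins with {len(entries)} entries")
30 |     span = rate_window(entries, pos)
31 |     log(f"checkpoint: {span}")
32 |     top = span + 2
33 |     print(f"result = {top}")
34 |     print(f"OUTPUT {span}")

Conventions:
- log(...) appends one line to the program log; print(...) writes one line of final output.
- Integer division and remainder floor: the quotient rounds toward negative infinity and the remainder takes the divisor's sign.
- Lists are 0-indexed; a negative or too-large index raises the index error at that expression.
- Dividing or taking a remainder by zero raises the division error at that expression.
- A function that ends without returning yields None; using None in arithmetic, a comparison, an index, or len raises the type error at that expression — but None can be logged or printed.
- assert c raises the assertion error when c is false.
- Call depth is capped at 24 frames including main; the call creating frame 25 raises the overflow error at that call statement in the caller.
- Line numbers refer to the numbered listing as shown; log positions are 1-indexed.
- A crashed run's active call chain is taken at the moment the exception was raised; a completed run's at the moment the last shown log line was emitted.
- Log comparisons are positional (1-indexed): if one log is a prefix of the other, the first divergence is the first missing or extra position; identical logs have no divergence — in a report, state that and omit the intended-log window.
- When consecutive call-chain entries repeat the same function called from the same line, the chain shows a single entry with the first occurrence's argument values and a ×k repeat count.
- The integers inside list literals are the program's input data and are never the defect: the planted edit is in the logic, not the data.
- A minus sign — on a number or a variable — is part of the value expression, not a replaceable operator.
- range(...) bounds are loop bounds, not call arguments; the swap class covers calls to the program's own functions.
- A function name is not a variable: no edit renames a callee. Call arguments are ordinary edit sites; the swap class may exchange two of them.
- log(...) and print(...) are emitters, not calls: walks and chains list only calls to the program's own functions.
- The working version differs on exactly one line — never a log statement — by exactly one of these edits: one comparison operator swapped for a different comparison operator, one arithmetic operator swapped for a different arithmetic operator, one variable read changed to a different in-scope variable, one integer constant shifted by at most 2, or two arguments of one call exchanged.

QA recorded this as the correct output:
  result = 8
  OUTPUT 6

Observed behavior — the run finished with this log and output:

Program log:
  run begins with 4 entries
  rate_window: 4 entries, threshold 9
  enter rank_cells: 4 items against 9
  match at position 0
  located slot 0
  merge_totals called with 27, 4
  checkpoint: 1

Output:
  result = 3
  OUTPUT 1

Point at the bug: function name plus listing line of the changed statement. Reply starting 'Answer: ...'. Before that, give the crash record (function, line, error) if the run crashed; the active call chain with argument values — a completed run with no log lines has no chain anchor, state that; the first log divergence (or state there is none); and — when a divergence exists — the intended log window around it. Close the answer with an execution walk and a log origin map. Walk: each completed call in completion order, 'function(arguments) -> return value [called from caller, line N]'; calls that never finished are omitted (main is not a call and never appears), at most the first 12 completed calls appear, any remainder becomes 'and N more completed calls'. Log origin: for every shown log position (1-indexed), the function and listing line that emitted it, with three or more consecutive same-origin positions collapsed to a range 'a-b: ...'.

Answer: the defect is in merge_totals at line 17.
Core observation: At log position 7 the runs split — shown 'checkpoint: 1', but the working version logs 'checkpoint: 6'.
Call chain: main.
First divergence: position 7; shown 'checkpoint: 1' vs intended 'checkpoint: 6'.
Intended log window:
  5: located slot 0
  6: merge_totals called with 27, 4
  7: checkpoint: 6
Execution walk:
  rank_cells([9, 8, 2, 11], 9) -> 0  [called from resolve_slot, line 9]
  resolve_slot([9, 8, 2, 11], 9) -> 27  [called from rate_window, line 22]
  merge_totals(27, 4) -> 1  [called from rate_window, line 24]
  rate_window([9, 8, 2, 11], 9) -> 1  [called from main, line 30]
Origin of each log line:
  1 — main, line 29
  2 — rate_window, line 21
  3 — rank_cells, line 2
  4 — rank_cells, line 5
  5 — resolve_slot, line 10
  6 — merge_totals, line 15
  7 — main, line 31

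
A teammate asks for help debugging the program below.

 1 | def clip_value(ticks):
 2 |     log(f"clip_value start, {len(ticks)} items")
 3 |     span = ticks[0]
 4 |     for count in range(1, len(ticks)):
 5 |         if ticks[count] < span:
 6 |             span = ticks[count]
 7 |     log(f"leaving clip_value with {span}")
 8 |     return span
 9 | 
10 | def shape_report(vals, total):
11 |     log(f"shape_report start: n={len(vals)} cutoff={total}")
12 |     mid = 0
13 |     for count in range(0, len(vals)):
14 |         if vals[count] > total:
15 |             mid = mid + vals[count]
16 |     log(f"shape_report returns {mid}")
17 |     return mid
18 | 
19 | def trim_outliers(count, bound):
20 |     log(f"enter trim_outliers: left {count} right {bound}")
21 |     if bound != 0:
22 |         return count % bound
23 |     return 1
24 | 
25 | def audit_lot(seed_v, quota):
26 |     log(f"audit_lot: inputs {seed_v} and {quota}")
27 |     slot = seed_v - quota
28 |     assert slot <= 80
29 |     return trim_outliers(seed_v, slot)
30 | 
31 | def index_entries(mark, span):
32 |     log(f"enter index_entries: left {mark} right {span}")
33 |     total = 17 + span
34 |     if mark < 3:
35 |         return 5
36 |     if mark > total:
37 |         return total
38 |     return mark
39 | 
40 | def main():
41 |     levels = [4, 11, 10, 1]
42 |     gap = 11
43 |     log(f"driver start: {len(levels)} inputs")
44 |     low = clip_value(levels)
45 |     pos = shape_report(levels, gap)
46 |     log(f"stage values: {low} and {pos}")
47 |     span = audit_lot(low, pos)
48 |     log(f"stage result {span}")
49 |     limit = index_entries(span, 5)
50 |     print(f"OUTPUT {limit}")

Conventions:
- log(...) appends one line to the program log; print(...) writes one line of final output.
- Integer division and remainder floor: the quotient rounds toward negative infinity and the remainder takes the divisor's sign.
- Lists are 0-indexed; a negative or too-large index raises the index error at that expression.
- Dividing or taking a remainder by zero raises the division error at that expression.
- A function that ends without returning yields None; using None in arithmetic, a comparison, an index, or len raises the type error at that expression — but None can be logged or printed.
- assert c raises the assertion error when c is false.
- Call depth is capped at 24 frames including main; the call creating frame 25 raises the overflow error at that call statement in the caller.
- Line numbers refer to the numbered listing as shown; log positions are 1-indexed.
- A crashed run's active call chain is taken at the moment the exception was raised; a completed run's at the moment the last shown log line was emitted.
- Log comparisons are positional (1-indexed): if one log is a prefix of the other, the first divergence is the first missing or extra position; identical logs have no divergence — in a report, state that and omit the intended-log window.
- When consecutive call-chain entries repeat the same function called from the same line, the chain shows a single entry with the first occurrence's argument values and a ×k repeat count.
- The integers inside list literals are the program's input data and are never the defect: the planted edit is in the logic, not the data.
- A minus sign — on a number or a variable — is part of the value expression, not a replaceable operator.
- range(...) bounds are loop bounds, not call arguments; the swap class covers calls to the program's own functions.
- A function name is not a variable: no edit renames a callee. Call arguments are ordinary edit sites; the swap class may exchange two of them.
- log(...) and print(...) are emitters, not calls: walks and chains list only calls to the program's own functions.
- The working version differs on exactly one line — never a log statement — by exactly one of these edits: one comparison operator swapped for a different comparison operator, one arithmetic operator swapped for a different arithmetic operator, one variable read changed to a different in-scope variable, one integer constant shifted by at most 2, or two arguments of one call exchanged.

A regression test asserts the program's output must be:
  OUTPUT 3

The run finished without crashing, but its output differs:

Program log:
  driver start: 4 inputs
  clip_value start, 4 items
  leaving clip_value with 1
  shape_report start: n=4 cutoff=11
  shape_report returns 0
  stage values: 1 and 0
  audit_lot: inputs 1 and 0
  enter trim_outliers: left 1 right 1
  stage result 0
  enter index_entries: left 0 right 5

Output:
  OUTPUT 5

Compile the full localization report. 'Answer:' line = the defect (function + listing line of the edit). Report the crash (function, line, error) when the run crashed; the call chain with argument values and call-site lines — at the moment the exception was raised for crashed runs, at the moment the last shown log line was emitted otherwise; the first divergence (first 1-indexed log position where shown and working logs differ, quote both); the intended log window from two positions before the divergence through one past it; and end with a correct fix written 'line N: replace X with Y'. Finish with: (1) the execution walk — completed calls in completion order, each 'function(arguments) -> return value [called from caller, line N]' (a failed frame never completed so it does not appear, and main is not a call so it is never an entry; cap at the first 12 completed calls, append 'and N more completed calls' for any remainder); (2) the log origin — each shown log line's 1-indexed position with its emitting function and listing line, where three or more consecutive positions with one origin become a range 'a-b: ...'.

Answer: the defect is in index_entries at line 35.
The tell: No log line changed; the fault shows up purely in the output.
Call chain: main -> index_entries(0, 5) (called at line 49).
First divergence: there is none — every log position agrees.
Execution walk:
  clip_value([4, 11, 10, 1]) -> 1  [called from main, line 44]
  shape_report([4, 11, 10, 1], 11) -> 0  [called from main, line 45]
  trim_outliers(1, 1) -> 0  [called from audit_lot, line 29]
  audit_lot(1, 0) -> 0  [called from main, line 47]
  index_entries(0, 5) -> 5  [called from main, line 49]
Origin of each log line:
  1: logged in main at line 43
  2: logged in clip_value at line 2
  3: logged in clip_value at line 7
  4: logged in shape_report at line 11
  5: logged in shape_report at line 16
  6: logged in main at line 46
  7: logged in audit_lot at line 26
  8: logged in trim_outliers at line 20
  9: logged in main at line 48
  10: logged in index_entries at line 32
A correct fix: line 35: replace `5` with `3`.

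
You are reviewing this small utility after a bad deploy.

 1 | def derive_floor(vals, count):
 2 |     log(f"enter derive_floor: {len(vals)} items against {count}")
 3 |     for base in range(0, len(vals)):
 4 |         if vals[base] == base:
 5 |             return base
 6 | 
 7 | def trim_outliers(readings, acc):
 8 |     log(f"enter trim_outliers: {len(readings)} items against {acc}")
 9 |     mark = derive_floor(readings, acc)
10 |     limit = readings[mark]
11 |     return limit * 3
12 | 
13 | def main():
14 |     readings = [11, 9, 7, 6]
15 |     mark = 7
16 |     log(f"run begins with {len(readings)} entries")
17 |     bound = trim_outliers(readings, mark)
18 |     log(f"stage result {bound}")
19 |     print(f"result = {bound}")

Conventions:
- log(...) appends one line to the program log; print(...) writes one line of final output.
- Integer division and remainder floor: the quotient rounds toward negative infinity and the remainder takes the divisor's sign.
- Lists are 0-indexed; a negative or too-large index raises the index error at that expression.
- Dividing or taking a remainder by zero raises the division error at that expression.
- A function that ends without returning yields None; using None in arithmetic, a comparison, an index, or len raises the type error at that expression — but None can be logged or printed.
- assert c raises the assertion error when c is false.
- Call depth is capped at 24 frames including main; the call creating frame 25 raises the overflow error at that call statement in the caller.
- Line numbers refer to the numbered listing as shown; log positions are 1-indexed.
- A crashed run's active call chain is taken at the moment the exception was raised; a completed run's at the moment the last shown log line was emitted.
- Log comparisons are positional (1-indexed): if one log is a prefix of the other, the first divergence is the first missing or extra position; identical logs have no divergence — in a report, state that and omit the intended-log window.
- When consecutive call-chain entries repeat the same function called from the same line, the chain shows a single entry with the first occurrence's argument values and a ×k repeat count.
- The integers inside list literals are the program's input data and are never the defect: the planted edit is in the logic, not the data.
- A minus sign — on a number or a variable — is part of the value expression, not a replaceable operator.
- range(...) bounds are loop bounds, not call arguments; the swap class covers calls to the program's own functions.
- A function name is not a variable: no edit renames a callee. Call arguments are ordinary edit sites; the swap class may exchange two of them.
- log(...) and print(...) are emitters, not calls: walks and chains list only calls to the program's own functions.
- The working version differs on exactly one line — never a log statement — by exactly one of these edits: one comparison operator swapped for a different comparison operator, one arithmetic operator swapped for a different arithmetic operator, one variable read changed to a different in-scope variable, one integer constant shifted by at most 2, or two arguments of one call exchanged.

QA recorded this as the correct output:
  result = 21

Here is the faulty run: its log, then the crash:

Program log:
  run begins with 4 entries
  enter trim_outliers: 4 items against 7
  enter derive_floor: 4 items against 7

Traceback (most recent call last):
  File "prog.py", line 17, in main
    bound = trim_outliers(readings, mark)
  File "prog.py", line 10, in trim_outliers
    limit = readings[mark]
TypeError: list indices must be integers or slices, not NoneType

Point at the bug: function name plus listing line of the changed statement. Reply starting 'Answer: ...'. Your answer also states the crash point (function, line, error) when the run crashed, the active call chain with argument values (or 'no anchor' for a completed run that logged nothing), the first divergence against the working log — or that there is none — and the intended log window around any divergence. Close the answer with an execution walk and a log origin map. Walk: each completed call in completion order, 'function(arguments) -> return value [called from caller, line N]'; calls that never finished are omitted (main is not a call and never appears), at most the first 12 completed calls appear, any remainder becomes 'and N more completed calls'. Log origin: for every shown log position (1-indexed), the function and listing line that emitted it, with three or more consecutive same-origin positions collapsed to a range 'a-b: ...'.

Answer: the defect is in derive_floor at line 4.
Core observation: The faulty run's log stops after 3 lines; the working version's next line would be 'stage result 21'.
Crash: trim_outliers, line 10, TypeError.
Call chain: main -> trim_outliers([11, 9, 7, 6], 7) (called at line 17).
First divergence: position 4 — after 3 matching lines the faulty run goes silent; intended next line 'stage result 21'.
Intended log window:
  2: enter trim_outliers: 4 items against 7
  3: enter derive_floor: 4 items against 7
  4: stage result 21
Execution walk:
  derive_floor([11, 9, 7, 6], 7) -> None  [called from trim_outliers, line 9]
Origin of each log line:
  1: emitted by main (line 16)
  2: emitted by trim_outliers (line 8)
  3: emitted by derive_floor (line 2)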